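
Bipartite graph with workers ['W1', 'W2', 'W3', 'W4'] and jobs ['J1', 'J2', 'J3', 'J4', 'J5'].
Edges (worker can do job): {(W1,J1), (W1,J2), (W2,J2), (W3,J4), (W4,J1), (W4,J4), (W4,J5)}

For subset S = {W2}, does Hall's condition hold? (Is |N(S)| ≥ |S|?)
Yes: |N(S)| = 1, |S| = 1

Subset S = {W2}
Neighbors N(S) = {J2}

|N(S)| = 1, |S| = 1
Hall's condition: |N(S)| ≥ |S| is satisfied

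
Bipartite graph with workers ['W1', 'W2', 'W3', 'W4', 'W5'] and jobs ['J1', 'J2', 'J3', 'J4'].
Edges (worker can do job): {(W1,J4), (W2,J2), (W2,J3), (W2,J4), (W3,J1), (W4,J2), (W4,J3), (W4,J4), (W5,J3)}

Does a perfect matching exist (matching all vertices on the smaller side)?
Yes, perfect matching exists (size 4)

Perfect matching: {(W2,J2), (W3,J1), (W4,J4), (W5,J3)}
All 4 vertices on the smaller side are matched.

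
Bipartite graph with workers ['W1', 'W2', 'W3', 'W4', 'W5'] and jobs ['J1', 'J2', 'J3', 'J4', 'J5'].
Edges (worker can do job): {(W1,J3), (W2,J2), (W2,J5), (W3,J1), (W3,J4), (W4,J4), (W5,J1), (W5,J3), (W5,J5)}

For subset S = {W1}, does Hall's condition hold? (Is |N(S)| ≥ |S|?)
Yes: |N(S)| = 1, |S| = 1

Subset S = {W1}
Neighbors N(S) = {J3}

|N(S)| = 1, |S| = 1
Hall's condition: |N(S)| ≥ |S| is satisfied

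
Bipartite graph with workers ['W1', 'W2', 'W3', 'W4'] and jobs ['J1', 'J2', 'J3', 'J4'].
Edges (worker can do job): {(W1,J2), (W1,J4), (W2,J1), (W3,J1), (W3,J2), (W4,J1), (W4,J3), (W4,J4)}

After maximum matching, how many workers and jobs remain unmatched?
Unmatched: 0 workers, 0 jobs

Maximum matching size: 4
Workers: 4 total, 4 matched, 0 unmatched
Jobs: 4 total, 4 matched, 0 unmatched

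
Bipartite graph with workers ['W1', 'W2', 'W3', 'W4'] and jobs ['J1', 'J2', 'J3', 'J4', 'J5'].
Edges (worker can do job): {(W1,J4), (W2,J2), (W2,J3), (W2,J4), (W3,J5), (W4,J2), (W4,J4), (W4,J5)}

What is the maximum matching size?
Maximum matching size = 4

Maximum matching: {(W1,J4), (W2,J3), (W3,J5), (W4,J2)}
Size: 4

This assigns 4 workers to 4 distinct jobs.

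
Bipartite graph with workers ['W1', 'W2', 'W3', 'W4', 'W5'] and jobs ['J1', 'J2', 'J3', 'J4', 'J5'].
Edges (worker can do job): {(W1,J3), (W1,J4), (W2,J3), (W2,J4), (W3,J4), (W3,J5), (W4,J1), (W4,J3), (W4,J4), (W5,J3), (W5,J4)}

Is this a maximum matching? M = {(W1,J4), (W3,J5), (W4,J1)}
No, size 3 is not maximum

Proposed matching has size 3.
Maximum matching size for this graph: 4.

This is NOT maximum - can be improved to size 4.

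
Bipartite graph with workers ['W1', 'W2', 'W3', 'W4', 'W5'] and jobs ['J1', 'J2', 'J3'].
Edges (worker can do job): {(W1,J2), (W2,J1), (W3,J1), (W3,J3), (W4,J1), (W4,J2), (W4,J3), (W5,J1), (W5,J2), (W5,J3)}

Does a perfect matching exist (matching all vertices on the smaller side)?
Yes, perfect matching exists (size 3)

Perfect matching: {(W3,J3), (W4,J1), (W5,J2)}
All 3 vertices on the smaller side are matched.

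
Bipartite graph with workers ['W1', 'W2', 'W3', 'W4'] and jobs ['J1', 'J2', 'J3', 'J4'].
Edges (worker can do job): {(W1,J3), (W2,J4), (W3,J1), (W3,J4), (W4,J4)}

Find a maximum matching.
Matching: {(W1,J3), (W3,J1), (W4,J4)}

Maximum matching (size 3):
  W1 → J3
  W3 → J1
  W4 → J4

Each worker is assigned to at most one job, and each job to at most one worker.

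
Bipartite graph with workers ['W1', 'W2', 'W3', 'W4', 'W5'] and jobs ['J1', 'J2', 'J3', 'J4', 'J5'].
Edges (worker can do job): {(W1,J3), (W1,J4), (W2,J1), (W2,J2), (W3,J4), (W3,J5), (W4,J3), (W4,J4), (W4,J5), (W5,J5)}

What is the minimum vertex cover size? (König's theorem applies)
Minimum vertex cover size = 4

By König's theorem: in bipartite graphs,
min vertex cover = max matching = 4

Maximum matching has size 4, so minimum vertex cover also has size 4.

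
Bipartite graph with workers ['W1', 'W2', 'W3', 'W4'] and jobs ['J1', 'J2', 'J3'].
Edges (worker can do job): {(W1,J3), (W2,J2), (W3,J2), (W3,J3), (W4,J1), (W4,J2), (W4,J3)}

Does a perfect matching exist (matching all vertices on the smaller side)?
Yes, perfect matching exists (size 3)

Perfect matching: {(W1,J3), (W3,J2), (W4,J1)}
All 3 vertices on the smaller side are matched.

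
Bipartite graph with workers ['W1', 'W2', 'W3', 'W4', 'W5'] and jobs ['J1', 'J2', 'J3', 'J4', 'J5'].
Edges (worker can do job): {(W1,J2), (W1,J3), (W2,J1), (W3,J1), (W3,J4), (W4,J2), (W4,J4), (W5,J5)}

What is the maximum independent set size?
Maximum independent set = 5

By König's theorem:
- Min vertex cover = Max matching = 5
- Max independent set = Total vertices - Min vertex cover
- Max independent set = 10 - 5 = 5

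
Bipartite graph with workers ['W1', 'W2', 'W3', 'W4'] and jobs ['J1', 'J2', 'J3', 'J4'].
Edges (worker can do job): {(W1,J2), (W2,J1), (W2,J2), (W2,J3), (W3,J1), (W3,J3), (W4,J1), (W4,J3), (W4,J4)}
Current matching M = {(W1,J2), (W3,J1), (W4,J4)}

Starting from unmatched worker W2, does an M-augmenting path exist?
Yes: W2 → J1 → W3 → J3

An M-augmenting path alternates non-matching / matching edges, starting and ending at unmatched vertices.
Path: W2 → J1 → W3 → J3
(J3 is unmatched in M, so the path is augmenting.)
Flipping edges along this path would increase |M| from 3 to 4.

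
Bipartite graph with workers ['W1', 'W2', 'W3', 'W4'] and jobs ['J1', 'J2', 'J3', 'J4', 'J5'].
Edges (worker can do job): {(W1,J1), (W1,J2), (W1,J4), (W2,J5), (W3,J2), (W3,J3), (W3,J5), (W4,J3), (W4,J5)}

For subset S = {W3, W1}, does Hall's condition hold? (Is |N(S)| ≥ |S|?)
Yes: |N(S)| = 5, |S| = 2

Subset S = {W3, W1}
Neighbors N(S) = {J1, J2, J3, J4, J5}

|N(S)| = 5, |S| = 2
Hall's condition: |N(S)| ≥ |S| is satisfied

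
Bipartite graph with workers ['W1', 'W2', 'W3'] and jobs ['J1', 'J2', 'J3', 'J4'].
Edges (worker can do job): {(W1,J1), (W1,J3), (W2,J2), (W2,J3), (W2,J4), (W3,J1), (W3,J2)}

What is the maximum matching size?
Maximum matching size = 3

Maximum matching: {(W1,J3), (W2,J4), (W3,J2)}
Size: 3

This assigns 3 workers to 3 distinct jobs.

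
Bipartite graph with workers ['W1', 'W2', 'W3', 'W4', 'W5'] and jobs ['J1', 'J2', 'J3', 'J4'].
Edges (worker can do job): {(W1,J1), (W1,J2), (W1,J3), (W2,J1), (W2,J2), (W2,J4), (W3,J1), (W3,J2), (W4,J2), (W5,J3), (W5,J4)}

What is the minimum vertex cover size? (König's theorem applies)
Minimum vertex cover size = 4

By König's theorem: in bipartite graphs,
min vertex cover = max matching = 4

Maximum matching has size 4, so minimum vertex cover also has size 4.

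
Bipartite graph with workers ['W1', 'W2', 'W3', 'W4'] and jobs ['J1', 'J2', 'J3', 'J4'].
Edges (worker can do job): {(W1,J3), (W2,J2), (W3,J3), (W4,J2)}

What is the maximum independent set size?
Maximum independent set = 6

By König's theorem:
- Min vertex cover = Max matching = 2
- Max independent set = Total vertices - Min vertex cover
- Max independent set = 8 - 2 = 6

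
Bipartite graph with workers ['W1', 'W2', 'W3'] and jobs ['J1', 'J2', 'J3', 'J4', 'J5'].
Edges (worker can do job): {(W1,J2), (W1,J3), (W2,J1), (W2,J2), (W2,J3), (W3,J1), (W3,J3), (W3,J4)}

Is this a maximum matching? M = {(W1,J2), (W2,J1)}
No, size 2 is not maximum

Proposed matching has size 2.
Maximum matching size for this graph: 3.

This is NOT maximum - can be improved to size 3.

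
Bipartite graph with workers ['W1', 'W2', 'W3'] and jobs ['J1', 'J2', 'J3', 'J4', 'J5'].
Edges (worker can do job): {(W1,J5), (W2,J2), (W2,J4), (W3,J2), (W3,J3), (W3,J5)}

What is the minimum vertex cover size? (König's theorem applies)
Minimum vertex cover size = 3

By König's theorem: in bipartite graphs,
min vertex cover = max matching = 3

Maximum matching has size 3, so minimum vertex cover also has size 3.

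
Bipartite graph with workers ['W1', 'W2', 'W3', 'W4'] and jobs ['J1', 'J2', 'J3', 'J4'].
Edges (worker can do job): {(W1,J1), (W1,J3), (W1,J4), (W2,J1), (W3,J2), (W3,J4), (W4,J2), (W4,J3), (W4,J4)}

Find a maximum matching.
Matching: {(W1,J3), (W2,J1), (W3,J2), (W4,J4)}

Maximum matching (size 4):
  W1 → J3
  W2 → J1
  W3 → J2
  W4 → J4

Each worker is assigned to at most one job, and each job to at most one worker.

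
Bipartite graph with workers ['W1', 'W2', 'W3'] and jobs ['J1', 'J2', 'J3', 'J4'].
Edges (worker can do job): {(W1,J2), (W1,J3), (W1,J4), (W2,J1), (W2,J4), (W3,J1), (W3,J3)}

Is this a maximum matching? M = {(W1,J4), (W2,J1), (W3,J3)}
Yes, size 3 is maximum

Proposed matching has size 3.
Maximum matching size for this graph: 3.

This is a maximum matching.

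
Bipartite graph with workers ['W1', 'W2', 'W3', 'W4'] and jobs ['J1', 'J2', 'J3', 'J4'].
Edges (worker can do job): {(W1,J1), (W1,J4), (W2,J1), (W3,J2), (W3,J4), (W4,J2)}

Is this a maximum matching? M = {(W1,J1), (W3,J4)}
No, size 2 is not maximum

Proposed matching has size 2.
Maximum matching size for this graph: 3.

This is NOT maximum - can be improved to size 3.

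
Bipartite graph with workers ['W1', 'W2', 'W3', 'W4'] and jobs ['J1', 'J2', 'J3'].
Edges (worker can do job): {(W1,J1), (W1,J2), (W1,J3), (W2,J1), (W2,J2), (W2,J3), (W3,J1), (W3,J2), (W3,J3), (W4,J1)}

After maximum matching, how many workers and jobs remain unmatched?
Unmatched: 1 workers, 0 jobs

Maximum matching size: 3
Workers: 4 total, 3 matched, 1 unmatched
Jobs: 3 total, 3 matched, 0 unmatched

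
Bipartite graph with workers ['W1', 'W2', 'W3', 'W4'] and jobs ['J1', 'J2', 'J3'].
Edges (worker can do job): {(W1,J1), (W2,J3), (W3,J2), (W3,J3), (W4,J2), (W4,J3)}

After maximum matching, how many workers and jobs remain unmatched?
Unmatched: 1 workers, 0 jobs

Maximum matching size: 3
Workers: 4 total, 3 matched, 1 unmatched
Jobs: 3 total, 3 matched, 0 unmatched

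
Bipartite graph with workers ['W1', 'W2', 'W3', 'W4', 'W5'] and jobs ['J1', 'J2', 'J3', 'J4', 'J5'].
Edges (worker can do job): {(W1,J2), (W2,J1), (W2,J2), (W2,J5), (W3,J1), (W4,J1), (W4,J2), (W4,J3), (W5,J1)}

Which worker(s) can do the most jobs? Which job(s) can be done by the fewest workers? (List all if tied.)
Most versatile: W2, W4 (3 jobs); Least covered: J4 (0 workers)

Worker degrees (jobs they can do): W1:1, W2:3, W3:1, W4:3, W5:1
Job degrees (workers who can do it): J1:4, J2:3, J3:1, J4:0, J5:1

Maximum worker degree is 3, achieved by: W2, W4
Minimum job degree is 0, achieved by: J4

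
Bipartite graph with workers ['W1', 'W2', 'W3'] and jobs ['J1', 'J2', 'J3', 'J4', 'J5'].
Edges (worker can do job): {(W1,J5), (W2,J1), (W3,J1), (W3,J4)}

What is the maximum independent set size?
Maximum independent set = 5

By König's theorem:
- Min vertex cover = Max matching = 3
- Max independent set = Total vertices - Min vertex cover
- Max independent set = 8 - 3 = 5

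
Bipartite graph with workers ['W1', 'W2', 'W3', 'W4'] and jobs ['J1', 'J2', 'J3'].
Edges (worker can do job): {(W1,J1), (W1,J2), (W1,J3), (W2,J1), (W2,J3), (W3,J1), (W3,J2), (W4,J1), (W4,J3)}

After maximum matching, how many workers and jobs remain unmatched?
Unmatched: 1 workers, 0 jobs

Maximum matching size: 3
Workers: 4 total, 3 matched, 1 unmatched
Jobs: 3 total, 3 matched, 0 unmatched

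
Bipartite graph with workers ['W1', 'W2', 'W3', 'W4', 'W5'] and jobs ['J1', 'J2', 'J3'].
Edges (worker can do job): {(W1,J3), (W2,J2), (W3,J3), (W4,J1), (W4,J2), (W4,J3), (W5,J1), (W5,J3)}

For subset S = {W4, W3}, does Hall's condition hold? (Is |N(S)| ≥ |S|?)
Yes: |N(S)| = 3, |S| = 2

Subset S = {W4, W3}
Neighbors N(S) = {J1, J2, J3}

|N(S)| = 3, |S| = 2
Hall's condition: |N(S)| ≥ |S| is satisfied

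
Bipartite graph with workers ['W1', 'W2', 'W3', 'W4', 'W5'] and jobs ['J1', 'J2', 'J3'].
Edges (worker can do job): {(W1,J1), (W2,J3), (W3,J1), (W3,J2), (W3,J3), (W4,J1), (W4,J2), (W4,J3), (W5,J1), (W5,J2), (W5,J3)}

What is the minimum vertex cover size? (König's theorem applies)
Minimum vertex cover size = 3

By König's theorem: in bipartite graphs,
min vertex cover = max matching = 3

Maximum matching has size 3, so minimum vertex cover also has size 3.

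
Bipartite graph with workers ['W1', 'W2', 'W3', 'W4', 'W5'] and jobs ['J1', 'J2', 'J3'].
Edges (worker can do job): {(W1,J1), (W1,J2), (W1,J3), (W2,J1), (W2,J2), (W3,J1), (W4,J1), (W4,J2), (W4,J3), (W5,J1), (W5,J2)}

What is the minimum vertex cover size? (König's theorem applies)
Minimum vertex cover size = 3

By König's theorem: in bipartite graphs,
min vertex cover = max matching = 3

Maximum matching has size 3, so minimum vertex cover also has size 3.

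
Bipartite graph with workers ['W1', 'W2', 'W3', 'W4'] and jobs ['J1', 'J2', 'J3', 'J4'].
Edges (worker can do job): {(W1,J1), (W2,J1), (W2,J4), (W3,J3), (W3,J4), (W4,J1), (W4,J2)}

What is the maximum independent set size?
Maximum independent set = 4

By König's theorem:
- Min vertex cover = Max matching = 4
- Max independent set = Total vertices - Min vertex cover
- Max independent set = 8 - 4 = 4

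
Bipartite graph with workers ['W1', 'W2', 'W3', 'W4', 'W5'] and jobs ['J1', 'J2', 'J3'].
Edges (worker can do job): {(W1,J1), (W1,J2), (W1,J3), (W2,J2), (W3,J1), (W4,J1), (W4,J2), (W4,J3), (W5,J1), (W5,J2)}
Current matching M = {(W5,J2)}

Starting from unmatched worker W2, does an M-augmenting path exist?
Yes: W2 → J2 → W5 → J1

An M-augmenting path alternates non-matching / matching edges, starting and ending at unmatched vertices.
Path: W2 → J2 → W5 → J1
(J1 is unmatched in M, so the path is augmenting.)
Flipping edges along this path would increase |M| from 1 to 2.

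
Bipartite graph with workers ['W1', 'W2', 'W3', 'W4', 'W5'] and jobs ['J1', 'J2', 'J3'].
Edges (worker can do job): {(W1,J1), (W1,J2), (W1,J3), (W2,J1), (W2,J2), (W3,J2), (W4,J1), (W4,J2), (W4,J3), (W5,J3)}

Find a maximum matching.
Matching: {(W3,J2), (W4,J1), (W5,J3)}

Maximum matching (size 3):
  W3 → J2
  W4 → J1
  W5 → J3

Each worker is assigned to at most one job, and each job to at most one worker.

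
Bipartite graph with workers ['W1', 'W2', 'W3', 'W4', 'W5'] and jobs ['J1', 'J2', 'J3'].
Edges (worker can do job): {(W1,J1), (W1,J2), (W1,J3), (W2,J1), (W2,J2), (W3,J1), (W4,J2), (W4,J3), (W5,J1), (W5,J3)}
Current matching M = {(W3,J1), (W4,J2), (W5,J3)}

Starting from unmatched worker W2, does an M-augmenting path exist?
No augmenting path from W2

Alternating search from W2 reaches jobs: {J1, J2, J3}.
Every reachable job is already matched in M, and following those matched edges back to workers exposes no further unvisited jobs.
No M-augmenting path from W2 exists.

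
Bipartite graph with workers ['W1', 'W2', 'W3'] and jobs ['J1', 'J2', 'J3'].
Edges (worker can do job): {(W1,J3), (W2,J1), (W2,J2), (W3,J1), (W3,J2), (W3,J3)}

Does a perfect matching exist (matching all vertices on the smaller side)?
Yes, perfect matching exists (size 3)

Perfect matching: {(W1,J3), (W2,J2), (W3,J1)}
All 3 vertices on the smaller side are matched.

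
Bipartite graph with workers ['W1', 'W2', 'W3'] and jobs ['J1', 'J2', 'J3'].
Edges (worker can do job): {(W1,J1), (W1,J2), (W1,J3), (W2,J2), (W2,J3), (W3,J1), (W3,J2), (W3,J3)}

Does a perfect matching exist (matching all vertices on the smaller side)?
Yes, perfect matching exists (size 3)

Perfect matching: {(W1,J1), (W2,J2), (W3,J3)}
All 3 vertices on the smaller side are matched.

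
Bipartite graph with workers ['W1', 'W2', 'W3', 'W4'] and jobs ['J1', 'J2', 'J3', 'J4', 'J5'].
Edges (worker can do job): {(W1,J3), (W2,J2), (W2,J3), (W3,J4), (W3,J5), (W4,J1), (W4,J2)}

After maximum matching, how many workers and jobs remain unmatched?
Unmatched: 0 workers, 1 jobs

Maximum matching size: 4
Workers: 4 total, 4 matched, 0 unmatched
Jobs: 5 total, 4 matched, 1 unmatched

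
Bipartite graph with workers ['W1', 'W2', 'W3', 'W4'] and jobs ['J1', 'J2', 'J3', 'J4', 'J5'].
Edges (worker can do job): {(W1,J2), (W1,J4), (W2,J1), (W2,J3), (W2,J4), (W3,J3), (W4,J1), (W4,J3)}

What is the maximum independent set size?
Maximum independent set = 5

By König's theorem:
- Min vertex cover = Max matching = 4
- Max independent set = Total vertices - Min vertex cover
- Max independent set = 9 - 4 = 5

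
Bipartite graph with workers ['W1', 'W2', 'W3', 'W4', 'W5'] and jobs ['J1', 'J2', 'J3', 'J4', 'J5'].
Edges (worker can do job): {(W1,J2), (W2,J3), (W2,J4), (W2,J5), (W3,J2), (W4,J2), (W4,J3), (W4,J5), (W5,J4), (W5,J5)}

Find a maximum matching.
Matching: {(W2,J5), (W3,J2), (W4,J3), (W5,J4)}

Maximum matching (size 4):
  W2 → J5
  W3 → J2
  W4 → J3
  W5 → J4

Each worker is assigned to at most one job, and each job to at most one worker.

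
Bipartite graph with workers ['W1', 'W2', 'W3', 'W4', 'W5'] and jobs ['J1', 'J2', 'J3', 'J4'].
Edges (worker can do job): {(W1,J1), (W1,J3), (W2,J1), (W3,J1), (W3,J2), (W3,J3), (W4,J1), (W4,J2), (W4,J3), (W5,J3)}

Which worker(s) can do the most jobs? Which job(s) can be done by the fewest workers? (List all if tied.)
Most versatile: W3, W4 (3 jobs); Least covered: J4 (0 workers)

Worker degrees (jobs they can do): W1:2, W2:1, W3:3, W4:3, W5:1
Job degrees (workers who can do it): J1:4, J2:2, J3:4, J4:0

Maximum worker degree is 3, achieved by: W3, W4
Minimum job degree is 0, achieved by: J4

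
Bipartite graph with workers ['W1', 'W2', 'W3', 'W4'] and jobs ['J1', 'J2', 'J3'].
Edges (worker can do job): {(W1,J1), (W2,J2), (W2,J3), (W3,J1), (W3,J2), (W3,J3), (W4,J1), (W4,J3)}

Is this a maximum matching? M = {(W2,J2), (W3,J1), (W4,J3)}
Yes, size 3 is maximum

Proposed matching has size 3.
Maximum matching size for this graph: 3.

This is a maximum matching.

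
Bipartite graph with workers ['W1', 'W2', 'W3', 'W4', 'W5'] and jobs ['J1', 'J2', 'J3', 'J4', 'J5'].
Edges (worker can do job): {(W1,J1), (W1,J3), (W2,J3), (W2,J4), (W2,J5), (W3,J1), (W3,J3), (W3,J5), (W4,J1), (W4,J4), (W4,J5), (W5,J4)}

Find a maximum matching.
Matching: {(W1,J3), (W3,J5), (W4,J1), (W5,J4)}

Maximum matching (size 4):
  W1 → J3
  W3 → J5
  W4 → J1
  W5 → J4

Each worker is assigned to at most one job, and each job to at most one worker.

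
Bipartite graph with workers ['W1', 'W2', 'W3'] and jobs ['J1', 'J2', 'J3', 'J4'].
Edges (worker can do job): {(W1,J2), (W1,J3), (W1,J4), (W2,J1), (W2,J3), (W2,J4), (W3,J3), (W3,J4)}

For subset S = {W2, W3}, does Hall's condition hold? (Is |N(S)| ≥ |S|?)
Yes: |N(S)| = 3, |S| = 2

Subset S = {W2, W3}
Neighbors N(S) = {J1, J3, J4}

|N(S)| = 3, |S| = 2
Hall's condition: |N(S)| ≥ |S| is satisfied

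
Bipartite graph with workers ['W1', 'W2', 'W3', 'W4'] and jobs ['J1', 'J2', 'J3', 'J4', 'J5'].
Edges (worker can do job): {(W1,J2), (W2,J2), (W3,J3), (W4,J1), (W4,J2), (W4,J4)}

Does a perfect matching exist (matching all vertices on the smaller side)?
No, maximum matching has size 3 < 4

Maximum matching has size 3, need 4 for perfect matching.
Unmatched workers: ['W2']
Unmatched jobs: ['J5', 'J4']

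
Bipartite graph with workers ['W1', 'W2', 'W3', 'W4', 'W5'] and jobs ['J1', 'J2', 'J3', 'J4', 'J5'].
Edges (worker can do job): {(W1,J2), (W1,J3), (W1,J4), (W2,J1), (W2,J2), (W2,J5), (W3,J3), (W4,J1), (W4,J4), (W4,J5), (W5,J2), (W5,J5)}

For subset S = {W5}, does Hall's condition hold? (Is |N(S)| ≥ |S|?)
Yes: |N(S)| = 2, |S| = 1

Subset S = {W5}
Neighbors N(S) = {J2, J5}

|N(S)| = 2, |S| = 1
Hall's condition: |N(S)| ≥ |S| is satisfied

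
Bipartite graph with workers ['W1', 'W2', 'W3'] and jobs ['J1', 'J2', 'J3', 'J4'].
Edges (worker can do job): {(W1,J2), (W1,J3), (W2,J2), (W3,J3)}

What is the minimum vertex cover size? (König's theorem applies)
Minimum vertex cover size = 2

By König's theorem: in bipartite graphs,
min vertex cover = max matching = 2

Maximum matching has size 2, so minimum vertex cover also has size 2.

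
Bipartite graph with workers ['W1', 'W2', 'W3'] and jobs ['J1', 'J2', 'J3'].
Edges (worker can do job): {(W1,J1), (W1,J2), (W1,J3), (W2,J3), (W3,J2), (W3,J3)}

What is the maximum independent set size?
Maximum independent set = 3

By König's theorem:
- Min vertex cover = Max matching = 3
- Max independent set = Total vertices - Min vertex cover
- Max independent set = 6 - 3 = 3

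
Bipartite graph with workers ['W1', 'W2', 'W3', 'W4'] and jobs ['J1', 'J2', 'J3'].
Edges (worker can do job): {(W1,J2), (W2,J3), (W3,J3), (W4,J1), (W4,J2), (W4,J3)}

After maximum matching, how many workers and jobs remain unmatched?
Unmatched: 1 workers, 0 jobs

Maximum matching size: 3
Workers: 4 total, 3 matched, 1 unmatched
Jobs: 3 total, 3 matched, 0 unmatched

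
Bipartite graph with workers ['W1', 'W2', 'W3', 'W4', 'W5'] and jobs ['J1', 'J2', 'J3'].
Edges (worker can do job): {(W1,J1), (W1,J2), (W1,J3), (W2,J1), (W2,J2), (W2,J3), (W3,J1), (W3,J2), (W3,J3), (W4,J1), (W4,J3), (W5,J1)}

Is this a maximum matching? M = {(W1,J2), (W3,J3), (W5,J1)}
Yes, size 3 is maximum

Proposed matching has size 3.
Maximum matching size for this graph: 3.

This is a maximum matching.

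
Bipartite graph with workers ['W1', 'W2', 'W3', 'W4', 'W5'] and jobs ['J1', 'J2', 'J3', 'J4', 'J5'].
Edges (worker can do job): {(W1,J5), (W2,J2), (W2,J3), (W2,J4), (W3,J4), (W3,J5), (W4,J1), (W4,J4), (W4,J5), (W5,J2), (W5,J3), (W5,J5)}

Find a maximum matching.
Matching: {(W1,J5), (W2,J3), (W3,J4), (W4,J1), (W5,J2)}

Maximum matching (size 5):
  W1 → J5
  W2 → J3
  W3 → J4
  W4 → J1
  W5 → J2

Each worker is assigned to at most one job, and each job to at most one worker.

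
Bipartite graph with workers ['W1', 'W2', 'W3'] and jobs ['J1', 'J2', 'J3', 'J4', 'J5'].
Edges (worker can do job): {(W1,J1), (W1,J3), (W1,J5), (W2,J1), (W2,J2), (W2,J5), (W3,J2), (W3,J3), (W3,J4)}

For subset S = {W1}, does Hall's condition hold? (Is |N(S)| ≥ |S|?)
Yes: |N(S)| = 3, |S| = 1

Subset S = {W1}
Neighbors N(S) = {J1, J3, J5}

|N(S)| = 3, |S| = 1
Hall's condition: |N(S)| ≥ |S| is satisfied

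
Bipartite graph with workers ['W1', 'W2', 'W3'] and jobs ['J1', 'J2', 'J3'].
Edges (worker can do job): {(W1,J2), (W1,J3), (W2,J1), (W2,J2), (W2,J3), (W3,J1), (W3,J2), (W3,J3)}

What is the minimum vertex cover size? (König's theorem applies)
Minimum vertex cover size = 3

By König's theorem: in bipartite graphs,
min vertex cover = max matching = 3

Maximum matching has size 3, so minimum vertex cover also has size 3.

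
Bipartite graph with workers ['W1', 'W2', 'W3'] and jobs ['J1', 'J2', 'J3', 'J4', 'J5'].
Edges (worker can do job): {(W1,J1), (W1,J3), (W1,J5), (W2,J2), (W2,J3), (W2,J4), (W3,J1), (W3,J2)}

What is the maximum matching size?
Maximum matching size = 3

Maximum matching: {(W1,J3), (W2,J4), (W3,J2)}
Size: 3

This assigns 3 workers to 3 distinct jobs.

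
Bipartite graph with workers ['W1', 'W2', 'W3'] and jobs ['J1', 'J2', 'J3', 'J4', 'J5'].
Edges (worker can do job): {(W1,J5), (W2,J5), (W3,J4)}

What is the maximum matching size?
Maximum matching size = 2

Maximum matching: {(W1,J5), (W3,J4)}
Size: 2

This assigns 2 workers to 2 distinct jobs.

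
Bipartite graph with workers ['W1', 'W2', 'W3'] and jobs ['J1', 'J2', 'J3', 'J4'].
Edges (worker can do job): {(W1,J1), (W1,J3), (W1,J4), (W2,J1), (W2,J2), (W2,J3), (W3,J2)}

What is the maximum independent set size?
Maximum independent set = 4

By König's theorem:
- Min vertex cover = Max matching = 3
- Max independent set = Total vertices - Min vertex cover
- Max independent set = 7 - 3 = 4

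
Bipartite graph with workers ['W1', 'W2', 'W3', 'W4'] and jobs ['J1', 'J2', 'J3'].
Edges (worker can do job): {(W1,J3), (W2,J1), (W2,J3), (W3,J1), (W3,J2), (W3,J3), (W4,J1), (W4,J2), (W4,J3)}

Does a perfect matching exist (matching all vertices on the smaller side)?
Yes, perfect matching exists (size 3)

Perfect matching: {(W1,J3), (W3,J2), (W4,J1)}
All 3 vertices on the smaller side are matched.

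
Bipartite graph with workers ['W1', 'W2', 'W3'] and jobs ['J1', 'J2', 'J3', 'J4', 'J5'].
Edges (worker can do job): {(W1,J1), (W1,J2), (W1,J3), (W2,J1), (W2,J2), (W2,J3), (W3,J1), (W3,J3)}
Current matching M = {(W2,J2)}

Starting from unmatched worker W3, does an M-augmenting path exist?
Yes: W3 → J1

An M-augmenting path alternates non-matching / matching edges, starting and ending at unmatched vertices.
Path: W3 → J1
(J1 is unmatched in M, so the path is augmenting.)
Flipping edges along this path would increase |M| from 1 to 2.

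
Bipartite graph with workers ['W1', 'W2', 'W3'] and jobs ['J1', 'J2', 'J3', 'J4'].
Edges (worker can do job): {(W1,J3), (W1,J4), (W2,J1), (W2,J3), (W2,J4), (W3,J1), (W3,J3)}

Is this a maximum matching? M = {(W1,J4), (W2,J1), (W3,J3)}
Yes, size 3 is maximum

Proposed matching has size 3.
Maximum matching size for this graph: 3.

This is a maximum matching.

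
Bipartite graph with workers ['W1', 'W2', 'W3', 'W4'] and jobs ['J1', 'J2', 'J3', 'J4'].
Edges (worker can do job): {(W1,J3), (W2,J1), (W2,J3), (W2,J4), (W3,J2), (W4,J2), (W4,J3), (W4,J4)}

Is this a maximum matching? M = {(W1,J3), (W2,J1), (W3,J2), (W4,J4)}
Yes, size 4 is maximum

Proposed matching has size 4.
Maximum matching size for this graph: 4.

This is a maximum matching.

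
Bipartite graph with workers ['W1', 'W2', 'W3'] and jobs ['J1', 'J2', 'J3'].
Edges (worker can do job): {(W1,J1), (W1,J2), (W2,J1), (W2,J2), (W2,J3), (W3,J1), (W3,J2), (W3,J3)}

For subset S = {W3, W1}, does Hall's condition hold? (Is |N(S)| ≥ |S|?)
Yes: |N(S)| = 3, |S| = 2

Subset S = {W3, W1}
Neighbors N(S) = {J1, J2, J3}

|N(S)| = 3, |S| = 2
Hall's condition: |N(S)| ≥ |S| is satisfied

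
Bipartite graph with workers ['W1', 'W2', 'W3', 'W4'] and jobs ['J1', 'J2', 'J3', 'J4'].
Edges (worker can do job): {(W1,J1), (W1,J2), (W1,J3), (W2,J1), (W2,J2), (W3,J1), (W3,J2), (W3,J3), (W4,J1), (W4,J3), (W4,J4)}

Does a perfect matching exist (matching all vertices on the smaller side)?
Yes, perfect matching exists (size 4)

Perfect matching: {(W1,J2), (W2,J1), (W3,J3), (W4,J4)}
All 4 vertices on the smaller side are matched.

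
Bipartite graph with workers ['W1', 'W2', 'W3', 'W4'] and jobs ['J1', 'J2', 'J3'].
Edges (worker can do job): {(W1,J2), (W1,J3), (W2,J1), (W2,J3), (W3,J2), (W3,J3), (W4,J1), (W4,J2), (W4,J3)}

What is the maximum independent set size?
Maximum independent set = 4

By König's theorem:
- Min vertex cover = Max matching = 3
- Max independent set = Total vertices - Min vertex cover
- Max independent set = 7 - 3 = 4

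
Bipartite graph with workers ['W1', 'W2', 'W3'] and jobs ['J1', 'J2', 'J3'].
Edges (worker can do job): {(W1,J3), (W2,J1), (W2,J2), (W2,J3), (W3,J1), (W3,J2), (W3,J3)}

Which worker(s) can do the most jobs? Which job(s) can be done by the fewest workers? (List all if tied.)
Most versatile: W2, W3 (3 jobs); Least covered: J1, J2 (2 workers)

Worker degrees (jobs they can do): W1:1, W2:3, W3:3
Job degrees (workers who can do it): J1:2, J2:2, J3:3

Maximum worker degree is 3, achieved by: W2, W3
Minimum job degree is 2, achieved by: J1, J2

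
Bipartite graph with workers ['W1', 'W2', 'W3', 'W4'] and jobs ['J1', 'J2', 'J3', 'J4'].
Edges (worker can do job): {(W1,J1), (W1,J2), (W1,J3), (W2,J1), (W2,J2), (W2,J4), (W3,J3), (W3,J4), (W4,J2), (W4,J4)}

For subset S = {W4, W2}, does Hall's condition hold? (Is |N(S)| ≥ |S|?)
Yes: |N(S)| = 3, |S| = 2

Subset S = {W4, W2}
Neighbors N(S) = {J1, J2, J4}

|N(S)| = 3, |S| = 2
Hall's condition: |N(S)| ≥ |S| is satisfied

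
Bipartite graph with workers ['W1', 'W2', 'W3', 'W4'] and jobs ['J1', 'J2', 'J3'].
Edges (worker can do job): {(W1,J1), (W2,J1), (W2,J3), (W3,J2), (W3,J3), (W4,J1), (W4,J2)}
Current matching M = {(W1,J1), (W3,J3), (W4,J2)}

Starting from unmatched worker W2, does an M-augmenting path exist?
No augmenting path from W2

Alternating search from W2 reaches jobs: {J1, J2, J3}.
Every reachable job is already matched in M, and following those matched edges back to workers exposes no further unvisited jobs.
No M-augmenting path from W2 exists.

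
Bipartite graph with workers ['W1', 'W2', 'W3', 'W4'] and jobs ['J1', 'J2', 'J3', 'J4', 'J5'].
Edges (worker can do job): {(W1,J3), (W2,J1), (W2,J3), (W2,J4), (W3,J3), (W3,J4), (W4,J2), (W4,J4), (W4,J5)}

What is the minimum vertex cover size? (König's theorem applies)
Minimum vertex cover size = 4

By König's theorem: in bipartite graphs,
min vertex cover = max matching = 4

Maximum matching has size 4, so minimum vertex cover also has size 4.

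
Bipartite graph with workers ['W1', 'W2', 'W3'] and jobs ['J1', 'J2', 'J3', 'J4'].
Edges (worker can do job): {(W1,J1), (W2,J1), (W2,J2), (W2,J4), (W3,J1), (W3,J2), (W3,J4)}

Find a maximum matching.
Matching: {(W1,J1), (W2,J4), (W3,J2)}

Maximum matching (size 3):
  W1 → J1
  W2 → J4
  W3 → J2

Each worker is assigned to at most one job, and each job to at most one worker.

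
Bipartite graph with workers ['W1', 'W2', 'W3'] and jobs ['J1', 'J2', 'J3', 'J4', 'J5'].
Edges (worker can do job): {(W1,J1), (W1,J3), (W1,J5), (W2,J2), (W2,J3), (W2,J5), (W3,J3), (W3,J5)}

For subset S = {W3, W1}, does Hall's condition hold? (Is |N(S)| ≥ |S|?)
Yes: |N(S)| = 3, |S| = 2

Subset S = {W3, W1}
Neighbors N(S) = {J1, J3, J5}

|N(S)| = 3, |S| = 2
Hall's condition: |N(S)| ≥ |S| is satisfied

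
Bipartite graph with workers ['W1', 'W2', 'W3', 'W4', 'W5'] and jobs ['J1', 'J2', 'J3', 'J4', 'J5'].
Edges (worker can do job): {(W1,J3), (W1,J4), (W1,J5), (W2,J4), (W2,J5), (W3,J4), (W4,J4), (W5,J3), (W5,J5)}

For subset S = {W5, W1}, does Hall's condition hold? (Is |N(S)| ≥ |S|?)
Yes: |N(S)| = 3, |S| = 2

Subset S = {W5, W1}
Neighbors N(S) = {J3, J4, J5}

|N(S)| = 3, |S| = 2
Hall's condition: |N(S)| ≥ |S| is satisfied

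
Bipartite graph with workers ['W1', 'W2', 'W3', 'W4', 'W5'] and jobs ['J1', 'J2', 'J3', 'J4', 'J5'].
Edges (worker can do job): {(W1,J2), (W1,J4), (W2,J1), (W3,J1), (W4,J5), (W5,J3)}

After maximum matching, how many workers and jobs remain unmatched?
Unmatched: 1 workers, 1 jobs

Maximum matching size: 4
Workers: 5 total, 4 matched, 1 unmatched
Jobs: 5 total, 4 matched, 1 unmatched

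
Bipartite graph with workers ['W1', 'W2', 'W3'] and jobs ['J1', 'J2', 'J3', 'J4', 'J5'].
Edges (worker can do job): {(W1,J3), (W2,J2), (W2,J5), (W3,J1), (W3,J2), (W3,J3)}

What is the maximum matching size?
Maximum matching size = 3

Maximum matching: {(W1,J3), (W2,J5), (W3,J1)}
Size: 3

This assigns 3 workers to 3 distinct jobs.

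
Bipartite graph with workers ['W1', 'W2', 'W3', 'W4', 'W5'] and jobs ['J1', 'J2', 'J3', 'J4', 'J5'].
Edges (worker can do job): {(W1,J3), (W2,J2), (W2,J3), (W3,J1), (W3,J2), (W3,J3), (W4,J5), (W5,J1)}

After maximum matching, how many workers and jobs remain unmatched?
Unmatched: 1 workers, 1 jobs

Maximum matching size: 4
Workers: 5 total, 4 matched, 1 unmatched
Jobs: 5 total, 4 matched, 1 unmatched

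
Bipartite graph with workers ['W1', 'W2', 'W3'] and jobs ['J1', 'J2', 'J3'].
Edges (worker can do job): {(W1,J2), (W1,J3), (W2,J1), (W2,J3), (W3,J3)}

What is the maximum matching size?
Maximum matching size = 3

Maximum matching: {(W1,J2), (W2,J1), (W3,J3)}
Size: 3

This assigns 3 workers to 3 distinct jobs.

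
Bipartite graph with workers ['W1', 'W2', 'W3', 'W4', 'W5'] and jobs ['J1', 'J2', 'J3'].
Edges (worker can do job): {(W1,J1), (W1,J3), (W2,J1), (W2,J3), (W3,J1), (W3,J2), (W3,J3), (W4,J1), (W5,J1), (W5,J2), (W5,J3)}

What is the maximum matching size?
Maximum matching size = 3

Maximum matching: {(W3,J2), (W4,J1), (W5,J3)}
Size: 3

This assigns 3 workers to 3 distinct jobs.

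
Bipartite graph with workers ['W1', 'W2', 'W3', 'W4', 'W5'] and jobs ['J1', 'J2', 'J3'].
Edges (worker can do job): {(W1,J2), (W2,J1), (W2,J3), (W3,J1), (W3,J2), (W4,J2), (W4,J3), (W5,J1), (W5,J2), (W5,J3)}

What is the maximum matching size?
Maximum matching size = 3

Maximum matching: {(W3,J2), (W4,J3), (W5,J1)}
Size: 3

This assigns 3 workers to 3 distinct jobs.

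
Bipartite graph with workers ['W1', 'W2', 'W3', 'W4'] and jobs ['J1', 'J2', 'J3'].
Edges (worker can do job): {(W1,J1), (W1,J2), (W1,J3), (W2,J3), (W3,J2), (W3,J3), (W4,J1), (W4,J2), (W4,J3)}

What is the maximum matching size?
Maximum matching size = 3

Maximum matching: {(W1,J1), (W3,J3), (W4,J2)}
Size: 3

This assigns 3 workers to 3 distinct jobs.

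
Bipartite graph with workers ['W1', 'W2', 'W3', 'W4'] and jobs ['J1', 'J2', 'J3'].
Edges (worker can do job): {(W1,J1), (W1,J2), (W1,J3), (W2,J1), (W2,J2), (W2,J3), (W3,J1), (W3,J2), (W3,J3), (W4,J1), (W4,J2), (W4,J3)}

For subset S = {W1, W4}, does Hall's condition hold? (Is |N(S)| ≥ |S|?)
Yes: |N(S)| = 3, |S| = 2

Subset S = {W1, W4}
Neighbors N(S) = {J1, J2, J3}

|N(S)| = 3, |S| = 2
Hall's condition: |N(S)| ≥ |S| is satisfied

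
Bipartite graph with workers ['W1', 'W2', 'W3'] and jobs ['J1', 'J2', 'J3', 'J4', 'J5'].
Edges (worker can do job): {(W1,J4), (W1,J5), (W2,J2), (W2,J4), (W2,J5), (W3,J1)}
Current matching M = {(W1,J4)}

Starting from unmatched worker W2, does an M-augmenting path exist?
Yes: W2 → J2

An M-augmenting path alternates non-matching / matching edges, starting and ending at unmatched vertices.
Path: W2 → J2
(J2 is unmatched in M, so the path is augmenting.)
Flipping edges along this path would increase |M| from 1 to 2.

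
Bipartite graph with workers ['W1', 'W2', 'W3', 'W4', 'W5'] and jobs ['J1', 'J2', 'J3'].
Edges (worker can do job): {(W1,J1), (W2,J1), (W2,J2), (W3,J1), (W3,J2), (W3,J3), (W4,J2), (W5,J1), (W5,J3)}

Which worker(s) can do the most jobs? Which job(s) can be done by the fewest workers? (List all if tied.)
Most versatile: W3 (3 jobs); Least covered: J3 (2 workers)

Worker degrees (jobs they can do): W1:1, W2:2, W3:3, W4:1, W5:2
Job degrees (workers who can do it): J1:4, J2:3, J3:2

Maximum worker degree is 3, achieved by: W3
Minimum job degree is 2, achieved by: J3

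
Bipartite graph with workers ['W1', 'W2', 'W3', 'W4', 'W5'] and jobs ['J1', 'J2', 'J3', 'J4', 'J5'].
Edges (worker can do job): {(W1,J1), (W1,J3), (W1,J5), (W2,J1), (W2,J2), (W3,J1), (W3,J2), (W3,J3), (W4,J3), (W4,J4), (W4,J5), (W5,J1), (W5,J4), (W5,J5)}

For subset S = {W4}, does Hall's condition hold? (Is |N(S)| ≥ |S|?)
Yes: |N(S)| = 3, |S| = 1

Subset S = {W4}
Neighbors N(S) = {J3, J4, J5}

|N(S)| = 3, |S| = 1
Hall's condition: |N(S)| ≥ |S| is satisfied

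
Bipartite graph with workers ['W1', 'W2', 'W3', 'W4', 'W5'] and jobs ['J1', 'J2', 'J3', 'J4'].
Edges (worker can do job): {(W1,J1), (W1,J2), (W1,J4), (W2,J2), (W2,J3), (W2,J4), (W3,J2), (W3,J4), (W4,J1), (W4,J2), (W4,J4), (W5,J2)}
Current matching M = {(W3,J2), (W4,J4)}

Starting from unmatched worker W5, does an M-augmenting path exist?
Yes: W5 → J2 → W3 → J4 → W4 → J1

An M-augmenting path alternates non-matching / matching edges, starting and ending at unmatched vertices.
Path: W5 → J2 → W3 → J4 → W4 → J1
(J1 is unmatched in M, so the path is augmenting.)
Flipping edges along this path would increase |M| from 2 to 3.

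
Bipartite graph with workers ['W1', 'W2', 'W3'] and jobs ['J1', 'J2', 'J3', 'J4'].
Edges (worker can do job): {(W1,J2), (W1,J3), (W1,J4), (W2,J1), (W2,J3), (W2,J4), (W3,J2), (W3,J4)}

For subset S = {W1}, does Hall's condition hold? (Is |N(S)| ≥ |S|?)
Yes: |N(S)| = 3, |S| = 1

Subset S = {W1}
Neighbors N(S) = {J2, J3, J4}

|N(S)| = 3, |S| = 1
Hall's condition: |N(S)| ≥ |S| is satisfied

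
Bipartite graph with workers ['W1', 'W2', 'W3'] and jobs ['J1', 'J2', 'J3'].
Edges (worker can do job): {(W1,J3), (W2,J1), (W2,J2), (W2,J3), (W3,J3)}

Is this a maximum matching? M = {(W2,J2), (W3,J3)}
Yes, size 2 is maximum

Proposed matching has size 2.
Maximum matching size for this graph: 2.

This is a maximum matching.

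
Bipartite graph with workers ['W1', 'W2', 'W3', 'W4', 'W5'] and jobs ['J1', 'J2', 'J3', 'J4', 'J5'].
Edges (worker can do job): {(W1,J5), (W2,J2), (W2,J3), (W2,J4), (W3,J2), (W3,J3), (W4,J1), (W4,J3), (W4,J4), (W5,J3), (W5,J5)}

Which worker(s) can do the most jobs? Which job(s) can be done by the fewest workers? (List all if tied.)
Most versatile: W2, W4 (3 jobs); Least covered: J1 (1 workers)

Worker degrees (jobs they can do): W1:1, W2:3, W3:2, W4:3, W5:2
Job degrees (workers who can do it): J1:1, J2:2, J3:4, J4:2, J5:2

Maximum worker degree is 3, achieved by: W2, W4
Minimum job degree is 1, achieved by: J1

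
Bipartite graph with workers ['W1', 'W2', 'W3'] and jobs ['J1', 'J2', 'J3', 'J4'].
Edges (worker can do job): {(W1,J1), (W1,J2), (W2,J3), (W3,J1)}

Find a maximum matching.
Matching: {(W1,J2), (W2,J3), (W3,J1)}

Maximum matching (size 3):
  W1 → J2
  W2 → J3
  W3 → J1

Each worker is assigned to at most one job, and each job to at most one worker.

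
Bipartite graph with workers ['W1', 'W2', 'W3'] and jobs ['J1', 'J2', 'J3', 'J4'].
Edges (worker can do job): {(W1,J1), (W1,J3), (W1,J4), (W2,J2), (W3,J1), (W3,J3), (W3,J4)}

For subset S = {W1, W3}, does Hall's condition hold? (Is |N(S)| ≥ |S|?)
Yes: |N(S)| = 3, |S| = 2

Subset S = {W1, W3}
Neighbors N(S) = {J1, J3, J4}

|N(S)| = 3, |S| = 2
Hall's condition: |N(S)| ≥ |S| is satisfied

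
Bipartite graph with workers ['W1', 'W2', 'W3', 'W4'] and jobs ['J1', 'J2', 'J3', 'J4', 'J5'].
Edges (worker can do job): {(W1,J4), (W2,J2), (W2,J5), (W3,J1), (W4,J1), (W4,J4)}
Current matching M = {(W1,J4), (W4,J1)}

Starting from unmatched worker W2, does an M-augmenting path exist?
Yes: W2 → J2

An M-augmenting path alternates non-matching / matching edges, starting and ending at unmatched vertices.
Path: W2 → J2
(J2 is unmatched in M, so the path is augmenting.)
Flipping edges along this path would increase |M| from 2 to 3.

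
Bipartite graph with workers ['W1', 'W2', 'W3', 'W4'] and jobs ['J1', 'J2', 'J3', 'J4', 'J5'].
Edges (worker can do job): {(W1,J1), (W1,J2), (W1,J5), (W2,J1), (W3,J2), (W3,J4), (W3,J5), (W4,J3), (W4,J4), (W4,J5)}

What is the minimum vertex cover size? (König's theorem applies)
Minimum vertex cover size = 4

By König's theorem: in bipartite graphs,
min vertex cover = max matching = 4

Maximum matching has size 4, so minimum vertex cover also has size 4.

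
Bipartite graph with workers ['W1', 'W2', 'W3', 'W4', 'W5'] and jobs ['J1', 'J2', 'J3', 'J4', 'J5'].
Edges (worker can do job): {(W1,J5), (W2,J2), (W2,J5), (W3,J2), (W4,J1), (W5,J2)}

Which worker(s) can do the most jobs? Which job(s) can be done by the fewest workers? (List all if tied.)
Most versatile: W2 (2 jobs); Least covered: J3, J4 (0 workers)

Worker degrees (jobs they can do): W1:1, W2:2, W3:1, W4:1, W5:1
Job degrees (workers who can do it): J1:1, J2:3, J3:0, J4:0, J5:2

Maximum worker degree is 2, achieved by: W2
Minimum job degree is 0, achieved by: J3, J4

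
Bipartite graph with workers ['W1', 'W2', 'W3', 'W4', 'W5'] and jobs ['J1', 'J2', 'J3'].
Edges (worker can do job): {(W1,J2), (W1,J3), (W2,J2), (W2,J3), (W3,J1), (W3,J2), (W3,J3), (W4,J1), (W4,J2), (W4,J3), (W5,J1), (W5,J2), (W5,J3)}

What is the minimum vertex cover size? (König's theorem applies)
Minimum vertex cover size = 3

By König's theorem: in bipartite graphs,
min vertex cover = max matching = 3

Maximum matching has size 3, so minimum vertex cover also has size 3.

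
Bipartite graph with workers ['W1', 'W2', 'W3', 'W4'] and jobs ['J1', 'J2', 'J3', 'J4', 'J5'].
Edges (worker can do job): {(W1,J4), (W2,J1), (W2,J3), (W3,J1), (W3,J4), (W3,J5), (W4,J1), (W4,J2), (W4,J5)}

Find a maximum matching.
Matching: {(W1,J4), (W2,J1), (W3,J5), (W4,J2)}

Maximum matching (size 4):
  W1 → J4
  W2 → J1
  W3 → J5
  W4 → J2

Each worker is assigned to at most one job, and each job to at most one worker.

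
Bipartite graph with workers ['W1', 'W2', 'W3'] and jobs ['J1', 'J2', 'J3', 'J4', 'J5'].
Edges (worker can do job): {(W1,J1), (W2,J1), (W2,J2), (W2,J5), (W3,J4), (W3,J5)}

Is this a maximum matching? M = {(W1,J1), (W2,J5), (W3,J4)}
Yes, size 3 is maximum

Proposed matching has size 3.
Maximum matching size for this graph: 3.

This is a maximum matching.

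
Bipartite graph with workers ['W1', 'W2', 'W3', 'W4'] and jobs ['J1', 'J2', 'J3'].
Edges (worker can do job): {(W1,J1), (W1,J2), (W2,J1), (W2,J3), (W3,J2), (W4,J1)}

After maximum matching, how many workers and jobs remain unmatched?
Unmatched: 1 workers, 0 jobs

Maximum matching size: 3
Workers: 4 total, 3 matched, 1 unmatched
Jobs: 3 total, 3 matched, 0 unmatched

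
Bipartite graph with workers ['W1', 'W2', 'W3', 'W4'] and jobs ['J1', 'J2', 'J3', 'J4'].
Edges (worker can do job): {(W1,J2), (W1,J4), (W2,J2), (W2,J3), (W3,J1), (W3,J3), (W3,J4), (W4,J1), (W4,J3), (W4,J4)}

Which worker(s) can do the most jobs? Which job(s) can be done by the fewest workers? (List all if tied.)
Most versatile: W3, W4 (3 jobs); Least covered: J1, J2 (2 workers)

Worker degrees (jobs they can do): W1:2, W2:2, W3:3, W4:3
Job degrees (workers who can do it): J1:2, J2:2, J3:3, J4:3

Maximum worker degree is 3, achieved by: W3, W4
Minimum job degree is 2, achieved by: J1, J2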